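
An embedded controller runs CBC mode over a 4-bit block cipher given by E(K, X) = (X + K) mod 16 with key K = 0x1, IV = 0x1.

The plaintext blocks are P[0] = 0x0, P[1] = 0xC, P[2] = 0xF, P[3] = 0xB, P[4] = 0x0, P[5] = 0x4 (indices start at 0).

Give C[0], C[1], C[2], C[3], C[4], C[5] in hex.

CBC encryption: C_i = E(K, P_i ⊕ C_{i−1}), with C_{−1} = IV.
C[0]: P[0] ⊕ 0x1 = 0x1; E(K, 0x1) = 0x2.
C[1]: P[1] ⊕ 0x2 = 0xE; E(K, 0xE) = 0xF.
C[2]: P[2] ⊕ 0xF = 0x0; E(K, 0x0) = 0x1.
C[3]: P[3] ⊕ 0x1 = 0xA; E(K, 0xA) = 0xB.
C[4]: P[4] ⊕ 0xB = 0xB; E(K, 0xB) = 0xC.
C[5]: P[5] ⊕ 0xC = 0x8; E(K, 0x8) = 0x9.

C[0] = 0x2, C[1] = 0xF, C[2] = 0x1, C[3] = 0xB, C[4] = 0xC, C[5] = 0x9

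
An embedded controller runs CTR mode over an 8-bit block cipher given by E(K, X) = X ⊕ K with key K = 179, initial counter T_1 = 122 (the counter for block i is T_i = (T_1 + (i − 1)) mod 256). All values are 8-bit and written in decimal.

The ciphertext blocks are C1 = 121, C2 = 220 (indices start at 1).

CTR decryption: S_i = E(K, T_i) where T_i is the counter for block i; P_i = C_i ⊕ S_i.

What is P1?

P1: T = 122, S = E(K, T) = 201; 121 ⊕ 201 = 176.

P1 = 176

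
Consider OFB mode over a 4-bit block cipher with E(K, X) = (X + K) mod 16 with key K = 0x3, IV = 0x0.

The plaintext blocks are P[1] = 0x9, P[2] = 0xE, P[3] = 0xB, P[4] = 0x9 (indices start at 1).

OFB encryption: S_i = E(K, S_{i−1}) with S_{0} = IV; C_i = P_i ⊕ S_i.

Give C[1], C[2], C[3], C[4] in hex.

C[1]: S = E(K, 0x0) = 0x3; 0x9 ⊕ 0x3 = 0xA.
C[2]: S = E(K, 0x3) = 0x6; 0xE ⊕ 0x6 = 0x8.
C[3]: S = E(K, 0x6) = 0x9; 0xB ⊕ 0x9 = 0x2.
C[4]: S = E(K, 0x9) = 0xC; 0x9 ⊕ 0xC = 0x5.

C[1] = 0xA, C[2] = 0x8, C[3] = 0x2, C[4] = 0x5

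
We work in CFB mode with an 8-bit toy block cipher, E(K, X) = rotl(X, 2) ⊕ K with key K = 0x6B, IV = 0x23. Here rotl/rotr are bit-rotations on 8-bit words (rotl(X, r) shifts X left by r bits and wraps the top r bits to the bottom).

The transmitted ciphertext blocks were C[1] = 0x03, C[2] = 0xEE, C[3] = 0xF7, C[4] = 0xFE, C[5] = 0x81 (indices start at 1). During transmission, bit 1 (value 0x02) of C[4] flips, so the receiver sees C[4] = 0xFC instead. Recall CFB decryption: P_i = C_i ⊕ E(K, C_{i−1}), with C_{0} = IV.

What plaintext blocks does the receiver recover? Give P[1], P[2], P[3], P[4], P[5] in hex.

P[1] = 0xE4, P[2] = 0x89, P[3] = 0x27, P[4] = 0x48, P[5] = 0x19

Only C[4] changed, to 0xFC. In CFB, a change in C_i flips the same bit in P_i and garbles P_{i+1}. Decrypting the received ciphertext:
P[1]: E(K, 0x23) = 0xE7; 0x03 ⊕ 0xE7 = 0xE4.
P[2]: E(K, 0x03) = 0x67; 0xEE ⊕ 0x67 = 0x89.
P[3]: E(K, 0xEE) = 0xD0; 0xF7 ⊕ 0xD0 = 0x27.
P[4]: E(K, 0xF7) = 0xB4; 0xFC ⊕ 0xB4 = 0x48.
P[5]: E(K, 0xFC) = 0x98; 0x81 ⊕ 0x98 = 0x19.
Blocks that differ from the original plaintext: P[4], P[5].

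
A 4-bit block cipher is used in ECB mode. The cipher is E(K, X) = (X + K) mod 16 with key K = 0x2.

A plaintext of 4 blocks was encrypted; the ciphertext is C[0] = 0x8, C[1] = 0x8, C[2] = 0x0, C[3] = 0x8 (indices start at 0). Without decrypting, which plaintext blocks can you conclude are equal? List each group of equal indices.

ECB encrypts each block independently with the same key, so equal ciphertext blocks imply equal plaintext blocks.
C[0] = C[1] = C[3] = 0x8, so P[0] = P[1] = P[3].

P[0] = P[1] = P[3]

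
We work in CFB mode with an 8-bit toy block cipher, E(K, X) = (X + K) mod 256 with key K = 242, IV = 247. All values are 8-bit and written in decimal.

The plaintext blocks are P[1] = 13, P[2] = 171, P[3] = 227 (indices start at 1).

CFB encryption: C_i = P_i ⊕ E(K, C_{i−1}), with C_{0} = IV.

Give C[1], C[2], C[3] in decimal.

C[1]: E(K, 247) = 233; 13 ⊕ 233 = 228.
C[2]: E(K, 228) = 214; 171 ⊕ 214 = 125.
C[3]: E(K, 125) = 111; 227 ⊕ 111 = 140.

C[1] = 228, C[2] = 125, C[3] = 140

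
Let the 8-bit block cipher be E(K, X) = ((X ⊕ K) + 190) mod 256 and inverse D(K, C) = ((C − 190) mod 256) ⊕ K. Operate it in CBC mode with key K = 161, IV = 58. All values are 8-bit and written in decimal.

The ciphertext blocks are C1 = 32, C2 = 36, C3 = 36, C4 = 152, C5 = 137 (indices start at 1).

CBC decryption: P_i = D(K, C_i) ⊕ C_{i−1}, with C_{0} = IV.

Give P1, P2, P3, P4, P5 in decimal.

P1: D(K, 32) = 195; 195 ⊕ 58 = 249.
P2: D(K, 36) = 199; 199 ⊕ 32 = 231.
P3: D(K, 36) = 199; 199 ⊕ 36 = 227.
P4: D(K, 152) = 123; 123 ⊕ 36 = 95.
P5: D(K, 137) = 106; 106 ⊕ 152 = 242.

P1 = 249, P2 = 231, P3 = 227, P4 = 95, P5 = 242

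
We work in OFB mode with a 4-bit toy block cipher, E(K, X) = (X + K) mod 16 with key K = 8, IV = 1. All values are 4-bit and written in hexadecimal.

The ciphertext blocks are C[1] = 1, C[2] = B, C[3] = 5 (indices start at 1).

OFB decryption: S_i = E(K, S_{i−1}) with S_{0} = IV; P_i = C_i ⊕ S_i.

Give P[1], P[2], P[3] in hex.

P[1] = 8, P[2] = A, P[3] = C

P[1]: S = E(K, 1) = 9; 1 ⊕ 9 = 8.
P[2]: S = E(K, 9) = 1; B ⊕ 1 = A.
P[3]: S = E(K, 1) = 9; 5 ⊕ 9 = C.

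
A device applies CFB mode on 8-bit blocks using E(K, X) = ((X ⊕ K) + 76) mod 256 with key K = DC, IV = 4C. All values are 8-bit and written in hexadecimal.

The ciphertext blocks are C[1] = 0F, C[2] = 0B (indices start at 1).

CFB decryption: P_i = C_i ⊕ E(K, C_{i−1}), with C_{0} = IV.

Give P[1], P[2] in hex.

P[1]: E(K, 4C) = 06; 0F ⊕ 06 = 09.
P[2]: E(K, 0F) = 49; 0B ⊕ 49 = 42.

P[1] = 09, P[2] = 42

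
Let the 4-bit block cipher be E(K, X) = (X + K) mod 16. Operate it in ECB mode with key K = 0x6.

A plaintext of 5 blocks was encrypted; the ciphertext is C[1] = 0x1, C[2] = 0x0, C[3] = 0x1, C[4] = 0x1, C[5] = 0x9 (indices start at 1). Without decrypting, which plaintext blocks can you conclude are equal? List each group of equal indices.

P[1] = P[3] = P[4]

ECB encrypts each block independently with the same key, so equal ciphertext blocks imply equal plaintext blocks.
C[1] = C[3] = C[4] = 0x1, so P[1] = P[3] = P[4].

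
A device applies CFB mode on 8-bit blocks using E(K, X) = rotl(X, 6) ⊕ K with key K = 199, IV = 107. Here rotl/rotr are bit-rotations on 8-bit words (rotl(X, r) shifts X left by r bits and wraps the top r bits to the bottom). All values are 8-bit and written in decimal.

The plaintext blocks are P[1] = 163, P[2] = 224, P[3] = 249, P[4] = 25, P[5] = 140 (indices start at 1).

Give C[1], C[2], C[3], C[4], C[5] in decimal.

CFB encryption: C_i = P_i ⊕ E(K, C_{i−1}), with C_{0} = IV.
C[1]: E(K, 107) = 29; 163 ⊕ 29 = 190.
C[2]: E(K, 190) = 104; 224 ⊕ 104 = 136.
C[3]: E(K, 136) = 229; 249 ⊕ 229 = 28.
C[4]: E(K, 28) = 192; 25 ⊕ 192 = 217.
C[5]: E(K, 217) = 177; 140 ⊕ 177 = 61.

C[1] = 190, C[2] = 136, C[3] = 28, C[4] = 217, C[5] = 61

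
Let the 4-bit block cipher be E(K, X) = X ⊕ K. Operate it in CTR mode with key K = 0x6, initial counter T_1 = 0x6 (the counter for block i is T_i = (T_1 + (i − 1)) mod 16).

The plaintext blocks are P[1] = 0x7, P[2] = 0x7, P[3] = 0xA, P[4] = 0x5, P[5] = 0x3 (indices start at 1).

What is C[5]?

C[5] = 0xF

CTR encryption: S_i = E(K, T_i) where T_i is the counter for block i; C_i = P_i ⊕ S_i.
C[1]: T = 0x6, S = E(K, T) = 0x0; 0x7 ⊕ 0x0 = 0x7.
C[2]: T = 0x7, S = E(K, T) = 0x1; 0x7 ⊕ 0x1 = 0x6.
C[3]: T = 0x8, S = E(K, T) = 0xE; 0xA ⊕ 0xE = 0x4.
C[4]: T = 0x9, S = E(K, T) = 0xF; 0x5 ⊕ 0xF = 0xA.
C[5]: T = 0xA, S = E(K, T) = 0xC; 0x3 ⊕ 0xC = 0xF.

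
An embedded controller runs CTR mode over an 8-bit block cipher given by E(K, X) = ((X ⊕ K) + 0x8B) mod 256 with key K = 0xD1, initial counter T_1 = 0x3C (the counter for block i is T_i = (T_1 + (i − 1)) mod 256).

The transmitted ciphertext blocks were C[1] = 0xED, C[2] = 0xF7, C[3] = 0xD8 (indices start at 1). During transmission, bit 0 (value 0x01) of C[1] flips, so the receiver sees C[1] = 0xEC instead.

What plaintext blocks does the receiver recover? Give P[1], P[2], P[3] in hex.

P[1] = 0x94, P[2] = 0x80, P[3] = 0xA2

CTR decryption: S_i = E(K, T_i) where T_i is the counter for block i; P_i = C_i ⊕ S_i.
Only C[1] changed, to 0xEC. In CTR, a change in C_i flips the same bit in P_i only; the keystream is unaffected. Decrypting the received ciphertext:
P[1]: T = 0x3C, S = E(K, T) = 0x78; 0xEC ⊕ 0x78 = 0x94.
P[2]: T = 0x3D, S = E(K, T) = 0x77; 0xF7 ⊕ 0x77 = 0x80.
P[3]: T = 0x3E, S = E(K, T) = 0x7A; 0xD8 ⊕ 0x7A = 0xA2.
Blocks that differ from the original plaintext: P[1].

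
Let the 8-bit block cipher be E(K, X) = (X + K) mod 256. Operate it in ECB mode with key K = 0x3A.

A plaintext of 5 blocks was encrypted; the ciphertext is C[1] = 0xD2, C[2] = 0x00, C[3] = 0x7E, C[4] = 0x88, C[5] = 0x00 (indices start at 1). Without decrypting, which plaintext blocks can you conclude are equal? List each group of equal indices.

P[2] = P[5]

ECB encrypts each block independently with the same key, so equal ciphertext blocks imply equal plaintext blocks.
C[2] = C[5] = 0x00, so P[2] = P[5].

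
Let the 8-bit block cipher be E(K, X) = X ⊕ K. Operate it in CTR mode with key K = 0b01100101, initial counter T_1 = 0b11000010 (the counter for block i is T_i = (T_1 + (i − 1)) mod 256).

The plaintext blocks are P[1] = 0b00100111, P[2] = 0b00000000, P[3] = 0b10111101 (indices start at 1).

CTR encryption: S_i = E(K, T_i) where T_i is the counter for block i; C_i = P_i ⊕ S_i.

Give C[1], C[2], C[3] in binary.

C[1]: T = 0b11000010, S = E(K, T) = 0b10100111; 0b00100111 ⊕ 0b10100111 = 0b10000000.
C[2]: T = 0b11000011, S = E(K, T) = 0b10100110; 0b00000000 ⊕ 0b10100110 = 0b10100110.
C[3]: T = 0b11000100, S = E(K, T) = 0b10100001; 0b10111101 ⊕ 0b10100001 = 0b00011100.

C[1] = 0b10000000, C[2] = 0b10100110, C[3] = 0b00011100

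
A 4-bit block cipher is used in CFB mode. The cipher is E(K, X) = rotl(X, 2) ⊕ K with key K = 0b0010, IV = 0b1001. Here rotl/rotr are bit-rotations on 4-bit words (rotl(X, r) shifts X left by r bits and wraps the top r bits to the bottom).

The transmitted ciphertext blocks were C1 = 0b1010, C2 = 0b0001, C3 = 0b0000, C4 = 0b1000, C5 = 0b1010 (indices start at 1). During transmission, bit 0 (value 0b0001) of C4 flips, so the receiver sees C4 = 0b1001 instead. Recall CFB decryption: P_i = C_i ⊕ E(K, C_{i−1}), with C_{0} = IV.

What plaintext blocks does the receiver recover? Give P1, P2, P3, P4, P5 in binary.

P1 = 0b1110, P2 = 0b1001, P3 = 0b0110, P4 = 0b1011, P5 = 0b1110

Only C4 changed, to 0b1001. In CFB, a change in C_i flips the same bit in P_i and garbles P_{i+1}. Decrypting the received ciphertext:
P1: E(K, 0b1001) = 0b0100; 0b1010 ⊕ 0b0100 = 0b1110.
P2: E(K, 0b1010) = 0b1000; 0b0001 ⊕ 0b1000 = 0b1001.
P3: E(K, 0b0001) = 0b0110; 0b0000 ⊕ 0b0110 = 0b0110.
P4: E(K, 0b0000) = 0b0010; 0b1001 ⊕ 0b0010 = 0b1011.
P5: E(K, 0b1001) = 0b0100; 0b1010 ⊕ 0b0100 = 0b1110.
Blocks that differ from the original plaintext: P4, P5.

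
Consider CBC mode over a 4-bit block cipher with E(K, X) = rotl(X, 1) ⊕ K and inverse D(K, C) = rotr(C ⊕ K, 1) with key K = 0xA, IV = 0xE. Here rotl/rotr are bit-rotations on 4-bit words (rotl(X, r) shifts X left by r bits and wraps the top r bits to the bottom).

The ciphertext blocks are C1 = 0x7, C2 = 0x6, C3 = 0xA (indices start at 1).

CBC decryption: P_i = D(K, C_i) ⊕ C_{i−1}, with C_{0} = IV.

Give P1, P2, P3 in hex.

P1: D(K, 0x7) = 0xE; 0xE ⊕ 0xE = 0x0.
P2: D(K, 0x6) = 0x6; 0x6 ⊕ 0x7 = 0x1.
P3: D(K, 0xA) = 0x0; 0x0 ⊕ 0x6 = 0x6.

P1 = 0x0, P2 = 0x1, P3 = 0x6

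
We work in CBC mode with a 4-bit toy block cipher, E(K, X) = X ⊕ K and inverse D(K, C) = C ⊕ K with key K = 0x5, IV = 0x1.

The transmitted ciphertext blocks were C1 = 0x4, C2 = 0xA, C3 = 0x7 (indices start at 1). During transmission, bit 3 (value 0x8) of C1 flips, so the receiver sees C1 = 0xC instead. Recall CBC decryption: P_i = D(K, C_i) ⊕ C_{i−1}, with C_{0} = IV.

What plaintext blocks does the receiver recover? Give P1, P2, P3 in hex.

Only C1 changed, to 0xC. In CBC, a change in C_i garbles P_i and flips the same bit in P_{i+1}. Decrypting the received ciphertext:
P1: D(K, 0xC) = 0x9; 0x9 ⊕ 0x1 = 0x8.
P2: D(K, 0xA) = 0xF; 0xF ⊕ 0xC = 0x3.
P3: D(K, 0x7) = 0x2; 0x2 ⊕ 0xA = 0x8.
Blocks that differ from the original plaintext: P1, P2.

P1 = 0x8, P2 = 0x3, P3 = 0x8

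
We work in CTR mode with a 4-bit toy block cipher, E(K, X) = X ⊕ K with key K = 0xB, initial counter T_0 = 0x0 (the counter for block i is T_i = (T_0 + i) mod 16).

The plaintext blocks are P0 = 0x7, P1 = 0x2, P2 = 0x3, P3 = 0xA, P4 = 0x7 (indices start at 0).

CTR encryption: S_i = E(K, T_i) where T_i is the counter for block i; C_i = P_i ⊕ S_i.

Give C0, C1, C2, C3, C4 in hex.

C0 = 0xC, C1 = 0x8, C2 = 0xA, C3 = 0x2, C4 = 0x8

C0: T = 0x0, S = E(K, T) = 0xB; 0x7 ⊕ 0xB = 0xC.
C1: T = 0x1, S = E(K, T) = 0xA; 0x2 ⊕ 0xA = 0x8.
C2: T = 0x2, S = E(K, T) = 0x9; 0x3 ⊕ 0x9 = 0xA.
C3: T = 0x3, S = E(K, T) = 0x8; 0xA ⊕ 0x8 = 0x2.
C4: T = 0x4, S = E(K, T) = 0xF; 0x7 ⊕ 0xF = 0x8.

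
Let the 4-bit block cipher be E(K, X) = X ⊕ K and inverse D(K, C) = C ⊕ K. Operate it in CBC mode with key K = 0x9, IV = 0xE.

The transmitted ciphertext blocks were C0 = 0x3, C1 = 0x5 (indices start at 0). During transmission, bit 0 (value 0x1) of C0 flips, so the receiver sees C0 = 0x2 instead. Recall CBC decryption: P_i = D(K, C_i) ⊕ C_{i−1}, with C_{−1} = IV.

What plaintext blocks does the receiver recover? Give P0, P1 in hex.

P0 = 0x5, P1 = 0xE

Only C0 changed, to 0x2. In CBC, a change in C_i garbles P_i and flips the same bit in P_{i+1}. Decrypting the received ciphertext:
P0: D(K, 0x2) = 0xB; 0xB ⊕ 0xE = 0x5.
P1: D(K, 0x5) = 0xC; 0xC ⊕ 0x2 = 0xE.
Blocks that differ from the original plaintext: P0, P1.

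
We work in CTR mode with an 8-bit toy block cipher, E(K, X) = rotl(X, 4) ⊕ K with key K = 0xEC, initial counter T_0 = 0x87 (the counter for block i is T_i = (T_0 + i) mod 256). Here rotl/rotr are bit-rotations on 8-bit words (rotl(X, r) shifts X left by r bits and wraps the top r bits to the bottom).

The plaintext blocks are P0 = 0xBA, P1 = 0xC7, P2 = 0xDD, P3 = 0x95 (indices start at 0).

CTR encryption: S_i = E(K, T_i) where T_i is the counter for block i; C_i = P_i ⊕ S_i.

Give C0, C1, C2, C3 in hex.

C0: T = 0x87, S = E(K, T) = 0x94; 0xBA ⊕ 0x94 = 0x2E.
C1: T = 0x88, S = E(K, T) = 0x64; 0xC7 ⊕ 0x64 = 0xA3.
C2: T = 0x89, S = E(K, T) = 0x74; 0xDD ⊕ 0x74 = 0xA9.
C3: T = 0x8A, S = E(K, T) = 0x44; 0x95 ⊕ 0x44 = 0xD1.

C0 = 0x2E, C1 = 0xA3, C2 = 0xA9, C3 = 0xD1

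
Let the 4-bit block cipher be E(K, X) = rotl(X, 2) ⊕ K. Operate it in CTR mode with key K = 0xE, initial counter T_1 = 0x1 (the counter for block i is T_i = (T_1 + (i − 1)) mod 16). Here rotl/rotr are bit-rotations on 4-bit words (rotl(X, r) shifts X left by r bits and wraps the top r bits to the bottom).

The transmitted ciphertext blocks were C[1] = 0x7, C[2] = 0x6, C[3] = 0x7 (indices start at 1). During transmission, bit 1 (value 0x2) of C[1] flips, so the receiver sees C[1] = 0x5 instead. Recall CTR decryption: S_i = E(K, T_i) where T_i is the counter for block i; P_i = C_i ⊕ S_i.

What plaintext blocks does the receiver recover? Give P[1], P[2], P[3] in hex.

P[1] = 0xF, P[2] = 0x0, P[3] = 0x5

Only C[1] changed, to 0x5. In CTR, a change in C_i flips the same bit in P_i only; the keystream is unaffected. Decrypting the received ciphertext:
P[1]: T = 0x1, S = E(K, T) = 0xA; 0x5 ⊕ 0xA = 0xF.
P[2]: T = 0x2, S = E(K, T) = 0x6; 0x6 ⊕ 0x6 = 0x0.
P[3]: T = 0x3, S = E(K, T) = 0x2; 0x7 ⊕ 0x2 = 0x5.
Blocks that differ from the original plaintext: P[1].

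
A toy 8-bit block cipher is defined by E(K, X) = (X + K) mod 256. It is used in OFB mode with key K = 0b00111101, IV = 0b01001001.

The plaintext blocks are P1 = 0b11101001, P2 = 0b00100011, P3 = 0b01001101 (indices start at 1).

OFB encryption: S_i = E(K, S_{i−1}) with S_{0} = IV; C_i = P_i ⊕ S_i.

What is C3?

C1: S = E(K, 0b01001001) = 0b10000110; 0b11101001 ⊕ 0b10000110 = 0b01101111.
C2: S = E(K, 0b10000110) = 0b11000011; 0b00100011 ⊕ 0b11000011 = 0b11100000.
C3: S = E(K, 0b11000011) = 0b00000000; 0b01001101 ⊕ 0b00000000 = 0b01001101.

C3 = 0b01001101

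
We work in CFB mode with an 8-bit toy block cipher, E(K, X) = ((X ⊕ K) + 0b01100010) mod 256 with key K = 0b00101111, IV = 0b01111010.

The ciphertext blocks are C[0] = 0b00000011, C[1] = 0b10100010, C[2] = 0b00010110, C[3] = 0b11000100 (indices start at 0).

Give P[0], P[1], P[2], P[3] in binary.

P[0] = 0b10110100, P[1] = 0b00101100, P[2] = 0b11111001, P[3] = 0b01011111

CFB decryption: P_i = C_i ⊕ E(K, C_{i−1}), with C_{−1} = IV.
P[0]: E(K, 0b01111010) = 0b10110111; 0b00000011 ⊕ 0b10110111 = 0b10110100.
P[1]: E(K, 0b00000011) = 0b10001110; 0b10100010 ⊕ 0b10001110 = 0b00101100.
P[2]: E(K, 0b10100010) = 0b11101111; 0b00010110 ⊕ 0b11101111 = 0b11111001.
P[3]: E(K, 0b00010110) = 0b10011011; 0b11000100 ⊕ 0b10011011 = 0b01011111.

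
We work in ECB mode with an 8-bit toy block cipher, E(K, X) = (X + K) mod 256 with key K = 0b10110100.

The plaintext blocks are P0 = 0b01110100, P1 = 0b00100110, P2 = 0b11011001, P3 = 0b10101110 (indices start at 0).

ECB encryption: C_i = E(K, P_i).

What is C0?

C0 = 0b00101000

C0: E(K, 0b01110100) = 0b00101000.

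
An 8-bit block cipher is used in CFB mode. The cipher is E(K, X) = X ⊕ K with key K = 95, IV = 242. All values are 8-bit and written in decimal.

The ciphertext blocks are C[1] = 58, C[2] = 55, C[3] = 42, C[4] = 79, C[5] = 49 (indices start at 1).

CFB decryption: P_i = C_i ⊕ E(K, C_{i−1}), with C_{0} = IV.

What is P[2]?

P[2] = 82

P[2]: E(K, 58) = 101; 55 ⊕ 101 = 82.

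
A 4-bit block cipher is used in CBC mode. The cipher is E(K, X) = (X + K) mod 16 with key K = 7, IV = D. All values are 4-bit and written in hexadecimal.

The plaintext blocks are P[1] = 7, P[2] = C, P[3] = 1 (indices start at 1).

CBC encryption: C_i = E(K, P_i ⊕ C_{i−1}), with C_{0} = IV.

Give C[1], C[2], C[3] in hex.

C[1]: P[1] ⊕ D = A; E(K, A) = 1.
C[2]: P[2] ⊕ 1 = D; E(K, D) = 4.
C[3]: P[3] ⊕ 4 = 5; E(K, 5) = C.

C[1] = 1, C[2] = 4, C[3] = C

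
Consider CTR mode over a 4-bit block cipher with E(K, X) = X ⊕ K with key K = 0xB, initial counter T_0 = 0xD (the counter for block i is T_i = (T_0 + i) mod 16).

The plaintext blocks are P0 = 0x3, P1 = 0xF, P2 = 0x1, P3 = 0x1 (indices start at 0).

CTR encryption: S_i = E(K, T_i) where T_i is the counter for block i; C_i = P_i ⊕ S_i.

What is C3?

C0: T = 0xD, S = E(K, T) = 0x6; 0x3 ⊕ 0x6 = 0x5.
C1: T = 0xE, S = E(K, T) = 0x5; 0xF ⊕ 0x5 = 0xA.
C2: T = 0xF, S = E(K, T) = 0x4; 0x1 ⊕ 0x4 = 0x5.
C3: T = 0x0, S = E(K, T) = 0xB; 0x1 ⊕ 0xB = 0xA.

C3 = 0xA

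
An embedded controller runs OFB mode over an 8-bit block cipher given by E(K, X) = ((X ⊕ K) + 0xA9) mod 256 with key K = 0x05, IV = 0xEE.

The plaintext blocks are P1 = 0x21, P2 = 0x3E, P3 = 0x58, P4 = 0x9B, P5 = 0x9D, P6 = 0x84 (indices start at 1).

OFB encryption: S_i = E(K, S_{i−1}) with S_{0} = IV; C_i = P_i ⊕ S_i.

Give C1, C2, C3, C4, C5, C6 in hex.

C1: S = E(K, 0xEE) = 0x94; 0x21 ⊕ 0x94 = 0xB5.
C2: S = E(K, 0x94) = 0x3A; 0x3E ⊕ 0x3A = 0x04.
C3: S = E(K, 0x3A) = 0xE8; 0x58 ⊕ 0xE8 = 0xB0.
C4: S = E(K, 0xE8) = 0x96; 0x9B ⊕ 0x96 = 0x0D.
C5: S = E(K, 0x96) = 0x3C; 0x9D ⊕ 0x3C = 0xA1.
C6: S = E(K, 0x3C) = 0xE2; 0x84 ⊕ 0xE2 = 0x66.

C1 = 0xB5, C2 = 0x04, C3 = 0xB0, C4 = 0x0D, C5 = 0xA1, C6 = 0x66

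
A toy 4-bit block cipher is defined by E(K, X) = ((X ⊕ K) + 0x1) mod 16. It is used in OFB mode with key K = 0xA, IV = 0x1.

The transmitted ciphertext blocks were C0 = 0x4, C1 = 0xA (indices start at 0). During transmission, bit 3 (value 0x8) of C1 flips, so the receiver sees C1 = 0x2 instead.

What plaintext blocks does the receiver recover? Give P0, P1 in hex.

P0 = 0x8, P1 = 0x5

OFB decryption: S_i = E(K, S_{i−1}) with S_{−1} = IV; P_i = C_i ⊕ S_i.
Only C1 changed, to 0x2. In OFB, a change in C_i flips the same bit in P_i only; the keystream is unaffected. Decrypting the received ciphertext:
P0: S = E(K, 0x1) = 0xC; 0x4 ⊕ 0xC = 0x8.
P1: S = E(K, 0xC) = 0x7; 0x2 ⊕ 0x7 = 0x5.
Blocks that differ from the original plaintext: P1.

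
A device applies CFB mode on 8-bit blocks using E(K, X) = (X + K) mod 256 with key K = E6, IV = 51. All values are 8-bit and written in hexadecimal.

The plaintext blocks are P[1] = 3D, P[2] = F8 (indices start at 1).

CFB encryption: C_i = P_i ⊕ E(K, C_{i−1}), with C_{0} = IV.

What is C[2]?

C[1]: E(K, 51) = 37; 3D ⊕ 37 = 0A.
C[2]: E(K, 0A) = F0; F8 ⊕ F0 = 08.

C[2] = 08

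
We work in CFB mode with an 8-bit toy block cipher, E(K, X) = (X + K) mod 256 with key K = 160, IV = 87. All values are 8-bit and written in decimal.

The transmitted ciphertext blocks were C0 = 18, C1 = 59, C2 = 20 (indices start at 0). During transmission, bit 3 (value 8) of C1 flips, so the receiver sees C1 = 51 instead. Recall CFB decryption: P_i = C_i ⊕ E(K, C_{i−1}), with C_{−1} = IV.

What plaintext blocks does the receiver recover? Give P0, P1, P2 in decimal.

Only C1 changed, to 51. In CFB, a change in C_i flips the same bit in P_i and garbles P_{i+1}. Decrypting the received ciphertext:
P0: E(K, 87) = 247; 18 ⊕ 247 = 229.
P1: E(K, 18) = 178; 51 ⊕ 178 = 129.
P2: E(K, 51) = 211; 20 ⊕ 211 = 199.
Blocks that differ from the original plaintext: P1, P2.

P0 = 229, P1 = 129, P2 = 199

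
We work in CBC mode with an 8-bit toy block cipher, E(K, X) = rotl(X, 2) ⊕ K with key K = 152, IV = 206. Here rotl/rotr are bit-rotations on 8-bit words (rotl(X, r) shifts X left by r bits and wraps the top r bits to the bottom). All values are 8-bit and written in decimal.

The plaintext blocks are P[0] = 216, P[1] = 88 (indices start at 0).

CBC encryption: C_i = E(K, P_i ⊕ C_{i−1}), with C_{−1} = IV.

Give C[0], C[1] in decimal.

C[0] = 192, C[1] = 250

C[0]: P[0] ⊕ 206 = 22; E(K, 22) = 192.
C[1]: P[1] ⊕ 192 = 152; E(K, 152) = 250.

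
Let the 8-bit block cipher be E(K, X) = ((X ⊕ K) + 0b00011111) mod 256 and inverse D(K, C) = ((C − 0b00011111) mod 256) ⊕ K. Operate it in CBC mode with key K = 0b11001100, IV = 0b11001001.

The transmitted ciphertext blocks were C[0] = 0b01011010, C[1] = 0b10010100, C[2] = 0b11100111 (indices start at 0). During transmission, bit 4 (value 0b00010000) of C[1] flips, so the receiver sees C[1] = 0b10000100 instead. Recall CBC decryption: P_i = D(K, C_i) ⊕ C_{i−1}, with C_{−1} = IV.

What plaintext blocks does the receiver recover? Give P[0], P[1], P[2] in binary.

P[0] = 0b00111110, P[1] = 0b11110011, P[2] = 0b10000000

Only C[1] changed, to 0b10000100. In CBC, a change in C_i garbles P_i and flips the same bit in P_{i+1}. Decrypting the received ciphertext:
P[0]: D(K, 0b01011010) = 0b11110111; 0b11110111 ⊕ 0b11001001 = 0b00111110.
P[1]: D(K, 0b10000100) = 0b10101001; 0b10101001 ⊕ 0b01011010 = 0b11110011.
P[2]: D(K, 0b11100111) = 0b00000100; 0b00000100 ⊕ 0b10000100 = 0b10000000.
Blocks that differ from the original plaintext: P[1], P[2].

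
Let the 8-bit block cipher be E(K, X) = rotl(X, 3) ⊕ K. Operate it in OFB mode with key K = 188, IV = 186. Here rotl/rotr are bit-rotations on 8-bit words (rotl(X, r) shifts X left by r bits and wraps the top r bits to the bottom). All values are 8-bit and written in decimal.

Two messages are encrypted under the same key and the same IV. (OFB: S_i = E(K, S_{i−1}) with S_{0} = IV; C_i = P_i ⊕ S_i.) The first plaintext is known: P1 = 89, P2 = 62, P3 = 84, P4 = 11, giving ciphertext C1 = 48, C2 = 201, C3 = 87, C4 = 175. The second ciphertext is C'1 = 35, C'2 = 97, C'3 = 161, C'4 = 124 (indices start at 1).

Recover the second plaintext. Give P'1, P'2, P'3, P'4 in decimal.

In OFB with a reused IV, both messages share the same keystream S_i, so C_i ⊕ C'_i = P_i ⊕ P'_i and thus P'_i = P_i ⊕ C_i ⊕ C'_i.
P'1: 89 ⊕ 48 ⊕ 35 = 74.
P'2: 62 ⊕ 201 ⊕ 97 = 150.
P'3: 84 ⊕ 87 ⊕ 161 = 162.
P'4: 11 ⊕ 175 ⊕ 124 = 216.

P'1 = 74, P'2 = 150, P'3 = 162, P'4 = 216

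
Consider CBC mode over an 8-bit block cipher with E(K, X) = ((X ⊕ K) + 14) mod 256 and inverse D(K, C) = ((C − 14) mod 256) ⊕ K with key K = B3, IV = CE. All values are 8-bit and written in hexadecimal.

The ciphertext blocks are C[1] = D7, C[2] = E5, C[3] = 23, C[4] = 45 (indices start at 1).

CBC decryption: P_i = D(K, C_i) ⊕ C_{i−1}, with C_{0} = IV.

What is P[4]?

P[4]: D(K, 45) = 82; 82 ⊕ 23 = A1.

P[4] = A1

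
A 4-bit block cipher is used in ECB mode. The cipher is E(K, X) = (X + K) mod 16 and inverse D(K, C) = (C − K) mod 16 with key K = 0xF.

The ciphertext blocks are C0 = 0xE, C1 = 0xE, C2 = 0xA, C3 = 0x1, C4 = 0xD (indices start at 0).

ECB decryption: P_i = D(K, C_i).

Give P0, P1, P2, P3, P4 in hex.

P0 = 0xF, P1 = 0xF, P2 = 0xB, P3 = 0x2, P4 = 0xE

P0: D(K, 0xE) = 0xF.
P1: D(K, 0xE) = 0xF.
P2: D(K, 0xA) = 0xB.
P3: D(K, 0x1) = 0x2.
P4: D(K, 0xD) = 0xE.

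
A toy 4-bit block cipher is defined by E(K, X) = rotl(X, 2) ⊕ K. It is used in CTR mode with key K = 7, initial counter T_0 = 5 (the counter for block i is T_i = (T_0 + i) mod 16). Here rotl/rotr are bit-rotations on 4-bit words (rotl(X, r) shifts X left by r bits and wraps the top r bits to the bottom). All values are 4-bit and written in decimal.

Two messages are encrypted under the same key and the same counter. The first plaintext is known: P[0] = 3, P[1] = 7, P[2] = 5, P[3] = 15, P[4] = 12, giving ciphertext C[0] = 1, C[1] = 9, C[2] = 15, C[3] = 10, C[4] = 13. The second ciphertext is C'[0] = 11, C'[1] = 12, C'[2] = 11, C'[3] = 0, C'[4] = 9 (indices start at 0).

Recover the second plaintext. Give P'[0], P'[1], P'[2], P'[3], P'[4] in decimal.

P'[0] = 9, P'[1] = 2, P'[2] = 1, P'[3] = 5, P'[4] = 8

In CTR with a reused counter, both messages share the same keystream S_i, so C_i ⊕ C'_i = P_i ⊕ P'_i and thus P'_i = P_i ⊕ C_i ⊕ C'_i.
P'[0]: 3 ⊕ 1 ⊕ 11 = 9.
P'[1]: 7 ⊕ 9 ⊕ 12 = 2.
P'[2]: 5 ⊕ 15 ⊕ 11 = 1.
P'[3]: 15 ⊕ 10 ⊕ 0 = 5.
P'[4]: 12 ⊕ 13 ⊕ 9 = 8.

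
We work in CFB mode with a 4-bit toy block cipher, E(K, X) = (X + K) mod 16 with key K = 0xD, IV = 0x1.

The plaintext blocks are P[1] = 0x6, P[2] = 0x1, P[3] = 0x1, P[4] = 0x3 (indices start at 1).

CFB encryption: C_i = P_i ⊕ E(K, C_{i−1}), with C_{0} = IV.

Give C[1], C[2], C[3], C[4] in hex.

C[1]: E(K, 0x1) = 0xE; 0x6 ⊕ 0xE = 0x8.
C[2]: E(K, 0x8) = 0x5; 0x1 ⊕ 0x5 = 0x4.
C[3]: E(K, 0x4) = 0x1; 0x1 ⊕ 0x1 = 0x0.
C[4]: E(K, 0x0) = 0xD; 0x3 ⊕ 0xD = 0xE.

C[1] = 0x8, C[2] = 0x4, C[3] = 0x0, C[4] = 0xE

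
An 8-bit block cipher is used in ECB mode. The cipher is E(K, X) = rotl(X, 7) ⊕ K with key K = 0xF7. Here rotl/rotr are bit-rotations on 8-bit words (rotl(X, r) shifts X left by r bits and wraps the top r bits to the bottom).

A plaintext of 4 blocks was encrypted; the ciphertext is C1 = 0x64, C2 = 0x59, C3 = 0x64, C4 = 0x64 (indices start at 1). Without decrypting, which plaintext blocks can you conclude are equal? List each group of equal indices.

ECB encrypts each block independently with the same key, so equal ciphertext blocks imply equal plaintext blocks.
C1 = C3 = C4 = 0x64, so P1 = P3 = P4.

P1 = P3 = P4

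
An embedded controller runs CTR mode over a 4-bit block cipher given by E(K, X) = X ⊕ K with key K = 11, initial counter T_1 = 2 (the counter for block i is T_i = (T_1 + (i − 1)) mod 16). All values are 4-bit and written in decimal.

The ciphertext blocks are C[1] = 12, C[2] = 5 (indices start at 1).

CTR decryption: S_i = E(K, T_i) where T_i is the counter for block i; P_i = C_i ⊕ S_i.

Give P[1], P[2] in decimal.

P[1]: T = 2, S = E(K, T) = 9; 12 ⊕ 9 = 5.
P[2]: T = 3, S = E(K, T) = 8; 5 ⊕ 8 = 13.

P[1] = 5, P[2] = 13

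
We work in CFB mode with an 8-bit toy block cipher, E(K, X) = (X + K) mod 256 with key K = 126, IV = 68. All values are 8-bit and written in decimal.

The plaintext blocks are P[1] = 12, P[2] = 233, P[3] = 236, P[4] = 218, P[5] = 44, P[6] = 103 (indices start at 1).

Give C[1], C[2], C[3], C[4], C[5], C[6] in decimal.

CFB encryption: C_i = P_i ⊕ E(K, C_{i−1}), with C_{0} = IV.
C[1]: E(K, 68) = 194; 12 ⊕ 194 = 206.
C[2]: E(K, 206) = 76; 233 ⊕ 76 = 165.
C[3]: E(K, 165) = 35; 236 ⊕ 35 = 207.
C[4]: E(K, 207) = 77; 218 ⊕ 77 = 151.
C[5]: E(K, 151) = 21; 44 ⊕ 21 = 57.
C[6]: E(K, 57) = 183; 103 ⊕ 183 = 208.

C[1] = 206, C[2] = 165, C[3] = 207, C[4] = 151, C[5] = 57, C[6] = 208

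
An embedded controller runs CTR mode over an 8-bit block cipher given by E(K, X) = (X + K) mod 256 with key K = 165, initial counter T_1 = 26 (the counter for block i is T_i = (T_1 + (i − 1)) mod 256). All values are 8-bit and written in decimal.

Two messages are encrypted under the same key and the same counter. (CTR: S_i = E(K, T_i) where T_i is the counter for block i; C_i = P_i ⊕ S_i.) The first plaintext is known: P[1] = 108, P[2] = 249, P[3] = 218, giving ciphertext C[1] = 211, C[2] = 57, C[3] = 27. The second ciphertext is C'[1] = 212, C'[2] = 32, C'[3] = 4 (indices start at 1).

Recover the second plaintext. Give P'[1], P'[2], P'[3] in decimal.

P'[1] = 107, P'[2] = 224, P'[3] = 197

In CTR with a reused counter, both messages share the same keystream S_i, so C_i ⊕ C'_i = P_i ⊕ P'_i and thus P'_i = P_i ⊕ C_i ⊕ C'_i.
P'[1]: 108 ⊕ 211 ⊕ 212 = 107.
P'[2]: 249 ⊕ 57 ⊕ 32 = 224.
P'[3]: 218 ⊕ 27 ⊕ 4 = 197.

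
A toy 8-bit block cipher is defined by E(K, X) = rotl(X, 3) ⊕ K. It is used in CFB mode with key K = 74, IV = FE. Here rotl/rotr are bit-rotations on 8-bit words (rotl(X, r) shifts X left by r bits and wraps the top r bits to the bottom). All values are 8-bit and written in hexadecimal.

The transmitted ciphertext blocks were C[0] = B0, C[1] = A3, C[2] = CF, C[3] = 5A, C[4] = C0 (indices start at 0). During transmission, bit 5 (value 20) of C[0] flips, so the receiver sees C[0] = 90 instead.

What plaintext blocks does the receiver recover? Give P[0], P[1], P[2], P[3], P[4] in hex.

P[0] = 13, P[1] = 53, P[2] = A6, P[3] = 50, P[4] = 66

CFB decryption: P_i = C_i ⊕ E(K, C_{i−1}), with C_{−1} = IV.
Only C[0] changed, to 90. In CFB, a change in C_i flips the same bit in P_i and garbles P_{i+1}. Decrypting the received ciphertext:
P[0]: E(K, FE) = 83; 90 ⊕ 83 = 13.
P[1]: E(K, 90) = F0; A3 ⊕ F0 = 53.
P[2]: E(K, A3) = 69; CF ⊕ 69 = A6.
P[3]: E(K, CF) = 0A; 5A ⊕ 0A = 50.
P[4]: E(K, 5A) = A6; C0 ⊕ A6 = 66.
Blocks that differ from the original plaintext: P[0], P[1].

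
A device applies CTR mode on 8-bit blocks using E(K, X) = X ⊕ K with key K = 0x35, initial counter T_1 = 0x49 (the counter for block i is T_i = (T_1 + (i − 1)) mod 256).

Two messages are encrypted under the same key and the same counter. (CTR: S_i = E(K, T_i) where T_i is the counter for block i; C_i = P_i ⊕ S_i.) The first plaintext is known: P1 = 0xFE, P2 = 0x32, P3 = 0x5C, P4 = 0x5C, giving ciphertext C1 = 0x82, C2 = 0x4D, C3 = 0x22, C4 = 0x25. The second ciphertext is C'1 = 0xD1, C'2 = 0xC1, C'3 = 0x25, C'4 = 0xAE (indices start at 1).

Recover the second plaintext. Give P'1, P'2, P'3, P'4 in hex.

In CTR with a reused counter, both messages share the same keystream S_i, so C_i ⊕ C'_i = P_i ⊕ P'_i and thus P'_i = P_i ⊕ C_i ⊕ C'_i.
P'1: 0xFE ⊕ 0x82 ⊕ 0xD1 = 0xAD.
P'2: 0x32 ⊕ 0x4D ⊕ 0xC1 = 0xBE.
P'3: 0x5C ⊕ 0x22 ⊕ 0x25 = 0x5B.
P'4: 0x5C ⊕ 0x25 ⊕ 0xAE = 0xD7.

P'1 = 0xAD, P'2 = 0xBE, P'3 = 0x5B, P'4 = 0xD7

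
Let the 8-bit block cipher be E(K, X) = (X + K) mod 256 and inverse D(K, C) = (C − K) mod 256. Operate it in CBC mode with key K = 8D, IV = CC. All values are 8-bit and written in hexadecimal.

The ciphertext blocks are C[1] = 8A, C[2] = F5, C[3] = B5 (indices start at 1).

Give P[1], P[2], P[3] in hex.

P[1] = 31, P[2] = E2, P[3] = DD

CBC decryption: P_i = D(K, C_i) ⊕ C_{i−1}, with C_{0} = IV.
P[1]: D(K, 8A) = FD; FD ⊕ CC = 31.
P[2]: D(K, F5) = 68; 68 ⊕ 8A = E2.
P[3]: D(K, B5) = 28; 28 ⊕ F5 = DD.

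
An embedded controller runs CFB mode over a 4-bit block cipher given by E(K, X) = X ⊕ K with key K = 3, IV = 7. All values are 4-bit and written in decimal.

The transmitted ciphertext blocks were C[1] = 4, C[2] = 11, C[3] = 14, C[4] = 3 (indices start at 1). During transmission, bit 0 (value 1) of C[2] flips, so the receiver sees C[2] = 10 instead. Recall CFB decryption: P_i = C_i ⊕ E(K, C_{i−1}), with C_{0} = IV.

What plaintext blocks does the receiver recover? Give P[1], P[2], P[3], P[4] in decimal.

P[1] = 0, P[2] = 13, P[3] = 7, P[4] = 14

Only C[2] changed, to 10. In CFB, a change in C_i flips the same bit in P_i and garbles P_{i+1}. Decrypting the received ciphertext:
P[1]: E(K, 7) = 4; 4 ⊕ 4 = 0.
P[2]: E(K, 4) = 7; 10 ⊕ 7 = 13.
P[3]: E(K, 10) = 9; 14 ⊕ 9 = 7.
P[4]: E(K, 14) = 13; 3 ⊕ 13 = 14.
Blocks that differ from the original plaintext: P[2], P[3].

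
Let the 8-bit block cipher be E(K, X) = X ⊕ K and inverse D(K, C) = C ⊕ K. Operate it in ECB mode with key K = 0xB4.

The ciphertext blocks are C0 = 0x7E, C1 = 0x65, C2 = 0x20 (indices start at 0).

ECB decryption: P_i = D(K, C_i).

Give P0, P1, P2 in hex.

P0: D(K, 0x7E) = 0xCA.
P1: D(K, 0x65) = 0xD1.
P2: D(K, 0x20) = 0x94.

P0 = 0xCA, P1 = 0xD1, P2 = 0x94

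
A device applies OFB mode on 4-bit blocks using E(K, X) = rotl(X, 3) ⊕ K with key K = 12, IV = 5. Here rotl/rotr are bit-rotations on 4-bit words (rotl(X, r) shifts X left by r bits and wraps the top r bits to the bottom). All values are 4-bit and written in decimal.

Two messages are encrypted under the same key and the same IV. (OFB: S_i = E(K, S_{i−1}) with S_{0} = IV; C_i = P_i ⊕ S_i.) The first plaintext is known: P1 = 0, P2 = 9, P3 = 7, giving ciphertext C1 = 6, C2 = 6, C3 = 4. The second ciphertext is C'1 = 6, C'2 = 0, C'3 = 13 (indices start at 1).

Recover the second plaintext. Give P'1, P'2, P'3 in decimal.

In OFB with a reused IV, both messages share the same keystream S_i, so C_i ⊕ C'_i = P_i ⊕ P'_i and thus P'_i = P_i ⊕ C_i ⊕ C'_i.
P'1: 0 ⊕ 6 ⊕ 6 = 0.
P'2: 9 ⊕ 6 ⊕ 0 = 15.
P'3: 7 ⊕ 4 ⊕ 13 = 14.

P'1 = 0, P'2 = 15, P'3 = 14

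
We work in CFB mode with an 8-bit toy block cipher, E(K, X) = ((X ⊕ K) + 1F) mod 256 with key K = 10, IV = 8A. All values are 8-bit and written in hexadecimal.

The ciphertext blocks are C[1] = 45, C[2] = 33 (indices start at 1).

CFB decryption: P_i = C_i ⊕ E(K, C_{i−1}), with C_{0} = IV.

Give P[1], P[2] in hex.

P[1]: E(K, 8A) = B9; 45 ⊕ B9 = FC.
P[2]: E(K, 45) = 74; 33 ⊕ 74 = 47.

P[1] = FC, P[2] = 47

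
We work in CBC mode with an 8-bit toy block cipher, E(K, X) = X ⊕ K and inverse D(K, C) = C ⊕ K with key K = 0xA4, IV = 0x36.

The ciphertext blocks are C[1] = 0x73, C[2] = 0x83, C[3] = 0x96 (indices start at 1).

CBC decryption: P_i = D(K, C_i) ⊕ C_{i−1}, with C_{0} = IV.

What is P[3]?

P[3]: D(K, 0x96) = 0x32; 0x32 ⊕ 0x83 = 0xB1.

P[3] = 0xB1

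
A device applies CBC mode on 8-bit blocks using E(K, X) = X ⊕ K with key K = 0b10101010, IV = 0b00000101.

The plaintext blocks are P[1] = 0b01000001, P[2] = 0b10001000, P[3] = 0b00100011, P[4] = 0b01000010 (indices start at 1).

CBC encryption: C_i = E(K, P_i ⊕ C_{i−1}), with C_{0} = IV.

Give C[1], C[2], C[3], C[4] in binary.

C[1]: P[1] ⊕ 0b00000101 = 0b01000100; E(K, 0b01000100) = 0b11101110.
C[2]: P[2] ⊕ 0b11101110 = 0b01100110; E(K, 0b01100110) = 0b11001100.
C[3]: P[3] ⊕ 0b11001100 = 0b11101111; E(K, 0b11101111) = 0b01000101.
C[4]: P[4] ⊕ 0b01000101 = 0b00000111; E(K, 0b00000111) = 0b10101101.

C[1] = 0b11101110, C[2] = 0b11001100, C[3] = 0b01000101, C[4] = 0b10101101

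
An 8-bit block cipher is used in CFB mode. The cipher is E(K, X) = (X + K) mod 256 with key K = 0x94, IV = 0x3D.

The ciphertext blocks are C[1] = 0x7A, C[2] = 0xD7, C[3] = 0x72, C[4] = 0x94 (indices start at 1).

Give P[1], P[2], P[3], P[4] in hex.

CFB decryption: P_i = C_i ⊕ E(K, C_{i−1}), with C_{0} = IV.
P[1]: E(K, 0x3D) = 0xD1; 0x7A ⊕ 0xD1 = 0xAB.
P[2]: E(K, 0x7A) = 0x0E; 0xD7 ⊕ 0x0E = 0xD9.
P[3]: E(K, 0xD7) = 0x6B; 0x72 ⊕ 0x6B = 0x19.
P[4]: E(K, 0x72) = 0x06; 0x94 ⊕ 0x06 = 0x92.

P[1] = 0xAB, P[2] = 0xD9, P[3] = 0x19, P[4] = 0x92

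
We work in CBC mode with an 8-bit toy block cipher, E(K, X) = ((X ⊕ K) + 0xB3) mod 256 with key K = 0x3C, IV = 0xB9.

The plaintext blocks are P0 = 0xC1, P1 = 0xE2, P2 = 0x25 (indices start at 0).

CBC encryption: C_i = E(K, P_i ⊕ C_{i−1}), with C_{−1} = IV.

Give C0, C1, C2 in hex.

C0 = 0xF7, C1 = 0xDC, C2 = 0x78

C0: P0 ⊕ 0xB9 = 0x78; E(K, 0x78) = 0xF7.
C1: P1 ⊕ 0xF7 = 0x15; E(K, 0x15) = 0xDC.
C2: P2 ⊕ 0xDC = 0xF9; E(K, 0xF9) = 0x78.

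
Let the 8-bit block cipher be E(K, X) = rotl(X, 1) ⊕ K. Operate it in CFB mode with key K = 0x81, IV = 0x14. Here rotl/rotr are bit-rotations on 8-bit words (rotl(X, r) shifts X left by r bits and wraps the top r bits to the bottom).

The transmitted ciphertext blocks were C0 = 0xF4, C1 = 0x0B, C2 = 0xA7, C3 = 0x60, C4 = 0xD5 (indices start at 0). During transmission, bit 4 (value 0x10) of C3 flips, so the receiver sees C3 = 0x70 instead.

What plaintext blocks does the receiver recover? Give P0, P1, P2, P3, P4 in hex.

P0 = 0x5D, P1 = 0x63, P2 = 0x30, P3 = 0xBE, P4 = 0xB4

CFB decryption: P_i = C_i ⊕ E(K, C_{i−1}), with C_{−1} = IV.
Only C3 changed, to 0x70. In CFB, a change in C_i flips the same bit in P_i and garbles P_{i+1}. Decrypting the received ciphertext:
P0: E(K, 0x14) = 0xA9; 0xF4 ⊕ 0xA9 = 0x5D.
P1: E(K, 0xF4) = 0x68; 0x0B ⊕ 0x68 = 0x63.
P2: E(K, 0x0B) = 0x97; 0xA7 ⊕ 0x97 = 0x30.
P3: E(K, 0xA7) = 0xCE; 0x70 ⊕ 0xCE = 0xBE.
P4: E(K, 0x70) = 0x61; 0xD5 ⊕ 0x61 = 0xB4.
Blocks that differ from the original plaintext: P3, P4.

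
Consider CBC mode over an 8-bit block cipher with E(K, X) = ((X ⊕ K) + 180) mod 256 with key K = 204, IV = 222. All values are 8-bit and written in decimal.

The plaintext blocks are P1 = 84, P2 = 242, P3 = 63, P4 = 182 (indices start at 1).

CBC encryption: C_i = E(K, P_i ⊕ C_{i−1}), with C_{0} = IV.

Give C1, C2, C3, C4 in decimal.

C1: P1 ⊕ 222 = 138; E(K, 138) = 250.
C2: P2 ⊕ 250 = 8; E(K, 8) = 120.
C3: P3 ⊕ 120 = 71; E(K, 71) = 63.
C4: P4 ⊕ 63 = 137; E(K, 137) = 249.

C1 = 250, C2 = 120, C3 = 63, C4 = 249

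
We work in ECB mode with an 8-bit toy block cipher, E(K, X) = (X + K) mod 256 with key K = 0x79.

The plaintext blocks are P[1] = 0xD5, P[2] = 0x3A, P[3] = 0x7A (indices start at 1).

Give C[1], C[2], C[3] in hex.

ECB encryption: C_i = E(K, P_i).
C[1]: E(K, 0xD5) = 0x4E.
C[2]: E(K, 0x3A) = 0xB3.
C[3]: E(K, 0x7A) = 0xF3.

C[1] = 0x4E, C[2] = 0xB3, C[3] = 0xF3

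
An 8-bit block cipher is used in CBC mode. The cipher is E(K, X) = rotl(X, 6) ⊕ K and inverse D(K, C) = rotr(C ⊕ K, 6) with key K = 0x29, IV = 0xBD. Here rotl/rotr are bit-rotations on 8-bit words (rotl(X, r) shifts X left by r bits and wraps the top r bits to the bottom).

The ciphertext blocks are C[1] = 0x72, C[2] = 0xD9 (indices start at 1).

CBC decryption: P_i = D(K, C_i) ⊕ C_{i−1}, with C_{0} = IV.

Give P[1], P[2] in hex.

P[1]: D(K, 0x72) = 0x6D; 0x6D ⊕ 0xBD = 0xD0.
P[2]: D(K, 0xD9) = 0xC3; 0xC3 ⊕ 0x72 = 0xB1.

P[1] = 0xD0, P[2] = 0xB1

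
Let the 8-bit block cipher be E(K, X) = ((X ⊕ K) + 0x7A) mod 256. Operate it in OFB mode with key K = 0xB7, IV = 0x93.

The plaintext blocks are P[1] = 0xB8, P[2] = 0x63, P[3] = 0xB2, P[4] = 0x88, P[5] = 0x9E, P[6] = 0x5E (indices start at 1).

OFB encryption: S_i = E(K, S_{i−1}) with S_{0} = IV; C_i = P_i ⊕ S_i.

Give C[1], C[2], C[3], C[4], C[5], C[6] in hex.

C[1] = 0x26, C[2] = 0xC0, C[3] = 0x3C, C[4] = 0x3B, C[5] = 0xE0, C[6] = 0x1D

C[1]: S = E(K, 0x93) = 0x9E; 0xB8 ⊕ 0x9E = 0x26.
C[2]: S = E(K, 0x9E) = 0xA3; 0x63 ⊕ 0xA3 = 0xC0.
C[3]: S = E(K, 0xA3) = 0x8E; 0xB2 ⊕ 0x8E = 0x3C.
C[4]: S = E(K, 0x8E) = 0xB3; 0x88 ⊕ 0xB3 = 0x3B.
C[5]: S = E(K, 0xB3) = 0x7E; 0x9E ⊕ 0x7E = 0xE0.
C[6]: S = E(K, 0x7E) = 0x43; 0x5E ⊕ 0x43 = 0x1D.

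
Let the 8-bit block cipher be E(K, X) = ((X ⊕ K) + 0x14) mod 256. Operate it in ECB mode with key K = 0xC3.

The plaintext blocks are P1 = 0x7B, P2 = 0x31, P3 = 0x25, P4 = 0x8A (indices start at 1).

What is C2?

ECB encryption: C_i = E(K, P_i).
C2: E(K, 0x31) = 0x06.

C2 = 0x06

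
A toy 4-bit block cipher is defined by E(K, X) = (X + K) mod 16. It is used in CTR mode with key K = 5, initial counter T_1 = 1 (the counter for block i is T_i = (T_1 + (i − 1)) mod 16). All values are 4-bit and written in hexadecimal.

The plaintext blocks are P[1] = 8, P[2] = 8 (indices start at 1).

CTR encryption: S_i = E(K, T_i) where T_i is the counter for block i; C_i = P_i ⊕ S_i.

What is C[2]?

C[2] = F

C[1]: T = 1, S = E(K, T) = 6; 8 ⊕ 6 = E.
C[2]: T = 2, S = E(K, T) = 7; 8 ⊕ 7 = F.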